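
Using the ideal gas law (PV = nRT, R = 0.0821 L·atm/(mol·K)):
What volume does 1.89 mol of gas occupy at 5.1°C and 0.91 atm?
T = 5.1°C + 273.15 = 278.25 K
V = nRT/P = (1.89 × 0.0821 × 278.25) / 0.91
V = 47.45 L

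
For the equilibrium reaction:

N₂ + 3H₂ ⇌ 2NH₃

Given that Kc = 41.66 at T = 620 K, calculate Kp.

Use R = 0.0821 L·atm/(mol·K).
K_p = 0.0161

Δn = (moles gaseous products) − (moles gaseous reactants) = -2
T = 620 K; RT = 0.0821 × 620 = 50.902
Kp = Kc·(RT)^Δn = 41.66 × (50.902)^-2 = 41.66 × 0.000385949 = 0.0161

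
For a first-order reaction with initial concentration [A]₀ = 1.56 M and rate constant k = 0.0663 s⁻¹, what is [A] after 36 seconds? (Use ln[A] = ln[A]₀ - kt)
0.1434 M

ln[A] = ln[A]₀ - k·t = ln(1.56) - (0.0663)·(36) = 0.4447 - 2.3868 = -1.9421
[A] = e^(-1.9421) = 0.1434 M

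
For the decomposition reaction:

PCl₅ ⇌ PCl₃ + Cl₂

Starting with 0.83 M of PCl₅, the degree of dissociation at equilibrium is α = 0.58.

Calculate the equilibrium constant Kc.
K_c = 0.6648

x = α·[A]₀ = 0.58 × 0.83 = 0.4814 M dissociated.
At eq: [PCl₅] = 0.83 − 0.4814 = 0.3486 M; [PCl₃] = [Cl₂] = x = 0.4814 M.
Kc = [PCl₃][Cl₂]/[PCl₅] = (0.4814)²/0.3486 = 0.6648.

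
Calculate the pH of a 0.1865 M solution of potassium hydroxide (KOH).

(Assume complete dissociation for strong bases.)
pH = 13.27

[OH⁻] = 0.1865 M for strong base. pOH = -log[OH⁻] = 0.73, pH = 14 - pOH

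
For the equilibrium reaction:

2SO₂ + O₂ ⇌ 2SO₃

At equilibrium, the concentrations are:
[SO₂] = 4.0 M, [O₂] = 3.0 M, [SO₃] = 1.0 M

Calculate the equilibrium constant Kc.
K_c = 0.0208

Kc = ([SO₃]^2) / ([SO₂]^2 × [O₂])
   = ((1.0)^2) / ((4.0)^2·(3.0))
   = 1 / 48 = 0.0208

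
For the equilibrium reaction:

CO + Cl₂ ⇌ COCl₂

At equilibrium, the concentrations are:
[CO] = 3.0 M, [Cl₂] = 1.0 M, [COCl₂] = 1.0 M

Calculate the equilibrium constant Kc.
K_c = 0.3333

Kc = ([COCl₂]) / ([CO] × [Cl₂])
   = ((1.0)) / ((3.0)·(1.0))
   = 1 / 3 = 0.3333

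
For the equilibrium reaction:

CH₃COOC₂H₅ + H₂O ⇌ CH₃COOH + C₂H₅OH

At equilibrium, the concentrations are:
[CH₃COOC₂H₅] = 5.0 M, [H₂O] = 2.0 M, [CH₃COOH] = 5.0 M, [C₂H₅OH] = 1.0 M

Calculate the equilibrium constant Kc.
K_c = 0.5000

Kc = ([CH₃COOH] × [C₂H₅OH]) / ([CH₃COOC₂H₅] × [H₂O])
   = ((5.0)·(1.0)) / ((5.0)·(2.0))
   = 5 / 10 = 0.5000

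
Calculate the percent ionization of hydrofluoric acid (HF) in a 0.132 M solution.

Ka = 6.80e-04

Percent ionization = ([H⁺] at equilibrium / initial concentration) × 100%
Percent ionization = 6.92%

Let x = [H⁺]. Ka = x²/(C - x) ⇒ x² + (6.80e-04)x - (6.80e-04)(0.132) = 0. x = 9.1403e-03. Percent = (9.1403e-03/0.132) × 100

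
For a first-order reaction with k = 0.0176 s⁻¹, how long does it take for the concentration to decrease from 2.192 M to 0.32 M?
109.33 s

From ln[A] = ln[A]₀ - k·t: t = ln([A]₀/[A])/k = ln(2.192/0.32)/0.0176 = ln(6.8500)/0.0176 = 1.9242/0.0176 = 109.33 s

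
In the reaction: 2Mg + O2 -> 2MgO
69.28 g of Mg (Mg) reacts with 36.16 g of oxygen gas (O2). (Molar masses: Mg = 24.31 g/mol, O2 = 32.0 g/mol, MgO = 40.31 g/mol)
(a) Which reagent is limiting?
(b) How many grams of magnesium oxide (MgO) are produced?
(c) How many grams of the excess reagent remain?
(a) O2, (b) 91.1 g, (c) 14.34 g

Moles of Mg = 69.28 g ÷ 24.31 g/mol = 2.84986 mol
Moles of O2 = 36.16 g ÷ 32.0 g/mol = 1.13 mol
Moles ÷ coefficient: Mg: 2.84986/2 = 1.425, O2: 1.13/1 = 1.13
(a) O2 has the smaller value, so O2 is the limiting reagent.
(b) Moles of MgO = 1.13 mol O2 × (2/1) = 2.26 mol; mass = 2.26 mol × 40.31 g/mol = 91.1 g
(c) Mg consumed = 1.13 × (2/1) = 2.26 mol; remaining = 2.84986 − 2.26 = 0.589856 mol; mass = 0.589856 mol × 24.31 g/mol = 14.34 g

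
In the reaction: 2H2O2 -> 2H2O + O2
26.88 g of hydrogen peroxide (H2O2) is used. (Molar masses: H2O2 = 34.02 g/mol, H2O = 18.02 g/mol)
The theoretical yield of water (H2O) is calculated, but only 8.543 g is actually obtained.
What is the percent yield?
Moles of H2O2 = 26.88 g ÷ 34.02 g/mol = 0.790123 mol
Mole ratio: 2 mol H2O / 2 mol H2O2
Moles of H2O = 0.790123 × (2/2) = 0.790123 mol
Theoretical yield = 0.790123 mol × 18.02 g/mol = 14.238 g
Actual yield = 8.543 g
Percent yield = (8.543 / 14.238) × 100% = 60.0%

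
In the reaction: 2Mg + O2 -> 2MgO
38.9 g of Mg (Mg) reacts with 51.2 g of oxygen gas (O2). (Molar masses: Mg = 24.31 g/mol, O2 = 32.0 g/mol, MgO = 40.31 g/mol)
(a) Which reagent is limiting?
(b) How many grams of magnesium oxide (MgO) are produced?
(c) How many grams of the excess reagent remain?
(a) Mg, (b) 64.5 g, (c) 25.6 g

Moles of Mg = 38.9 g ÷ 24.31 g/mol = 1.60016 mol
Moles of O2 = 51.2 g ÷ 32.0 g/mol = 1.6 mol
Moles ÷ coefficient: Mg: 1.60016/2 = 0.8001, O2: 1.6/1 = 1.6
(a) Mg has the smaller value, so Mg is the limiting reagent.
(b) Moles of MgO = 1.60016 mol Mg × (2/2) = 1.60016 mol; mass = 1.60016 mol × 40.31 g/mol = 64.5 g
(c) O2 consumed = 1.60016 × (1/2) = 0.800082 mol; remaining = 1.6 − 0.800082 = 0.799918 mol; mass = 0.799918 mol × 32.0 g/mol = 25.6 g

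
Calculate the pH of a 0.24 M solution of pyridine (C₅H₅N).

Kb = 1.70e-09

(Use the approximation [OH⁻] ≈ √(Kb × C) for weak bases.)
pH = 9.31

[OH⁻] = √(Kb × C) = √(1.70e-09 × 0.24) = 2.0199e-05. pOH = 4.69, pH = 14 - pOH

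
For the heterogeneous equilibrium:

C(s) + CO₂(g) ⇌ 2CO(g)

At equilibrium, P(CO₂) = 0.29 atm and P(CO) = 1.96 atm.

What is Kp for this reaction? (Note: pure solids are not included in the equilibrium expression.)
K_p = 13.247

Solid C is excluded.
Kp = P(CO)²/P(CO₂) = (1.96)²/0.29 = 3.842/0.29 = 13.247.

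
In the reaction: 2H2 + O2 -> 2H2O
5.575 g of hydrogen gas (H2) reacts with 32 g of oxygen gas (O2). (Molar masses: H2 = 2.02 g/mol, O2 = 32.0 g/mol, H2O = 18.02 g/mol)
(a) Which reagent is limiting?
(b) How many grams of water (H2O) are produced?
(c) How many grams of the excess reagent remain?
(a) O2, (b) 36.04 g, (c) 1.535 g

Moles of H2 = 5.575 g ÷ 2.02 g/mol = 2.7599 mol
Moles of O2 = 32 g ÷ 32.0 g/mol = 1 mol
Moles ÷ coefficient: H2: 2.7599/2 = 1.38, O2: 1/1 = 1
(a) O2 has the smaller value, so O2 is the limiting reagent.
(b) Moles of H2O = 1 mol O2 × (2/1) = 2 mol; mass = 2 mol × 18.02 g/mol = 36.04 g
(c) H2 consumed = 1 × (2/1) = 2 mol; remaining = 2.7599 − 2 = 0.759901 mol; mass = 0.759901 mol × 2.02 g/mol = 1.535 g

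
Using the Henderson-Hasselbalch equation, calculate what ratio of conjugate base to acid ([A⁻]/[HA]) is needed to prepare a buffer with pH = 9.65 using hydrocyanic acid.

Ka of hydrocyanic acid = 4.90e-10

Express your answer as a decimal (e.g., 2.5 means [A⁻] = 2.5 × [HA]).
[A⁻]/[HA] = 2.189

pKa = −log(4.90e-10) = 9.3098. pH = pKa + log([A⁻]/[HA]). 9.65 = 9.3098 + log(ratio). log(ratio) = 9.65 − 9.3098 = 0.3402. ratio = 10^(0.3402) = 2.189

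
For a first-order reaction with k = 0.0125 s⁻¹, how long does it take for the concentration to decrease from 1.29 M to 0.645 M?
55.45 s

From ln[A] = ln[A]₀ - k·t: t = ln([A]₀/[A])/k = ln(1.29/0.645)/0.0125 = ln(2.0000)/0.0125 = 0.6931/0.0125 = 55.45 s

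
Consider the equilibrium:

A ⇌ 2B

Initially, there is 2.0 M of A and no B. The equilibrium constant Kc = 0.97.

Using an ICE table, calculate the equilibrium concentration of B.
[B] = 1.171 M

ICE: [A] = 2.0 − x, [B] = 2x.
Kc = (2x)²/(2.0 − x) = 0.97 ⇒ 4x² + 0.97x − 1.94 = 0.
x = (−0.97 + √(0.97² + 4·4·1.94))/(2·4) = (−0.97 + √31.981)/8 = 0.58565.
[B] = 2x = 1.171 M.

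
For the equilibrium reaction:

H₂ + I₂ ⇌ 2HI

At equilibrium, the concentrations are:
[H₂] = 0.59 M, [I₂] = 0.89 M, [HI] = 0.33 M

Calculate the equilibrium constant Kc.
K_c = 0.2074

Kc = ([HI]^2) / ([H₂] × [I₂])
   = ((0.33)^2) / ((0.59)·(0.89))
   = 0.1089 / 0.5251 = 0.2074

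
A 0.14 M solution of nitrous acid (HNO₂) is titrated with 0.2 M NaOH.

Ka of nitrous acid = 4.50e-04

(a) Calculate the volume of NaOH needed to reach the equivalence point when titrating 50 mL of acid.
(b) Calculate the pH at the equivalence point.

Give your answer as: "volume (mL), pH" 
V = 35.0 mL, pH = 8.13

(a) At equivalence: moles acid = moles base.
moles acid = 0.14 × 0.05 = 0.007 mol; V_NaOH = 0.007/0.2 = 0.035 L = 35.0 mL.
(b) At equivalence, all acid → conjugate base A⁻ at [A⁻] = 0.007/0.085 = 0.08235 M.
Kb = Kw/Ka = 1.0e-14/4.50e-04 = 2.222e-11; [OH⁻] = √(Kb·[A⁻]) = 1.353e-06; pOH = 5.87; pH = 14 − pOH = 8.13.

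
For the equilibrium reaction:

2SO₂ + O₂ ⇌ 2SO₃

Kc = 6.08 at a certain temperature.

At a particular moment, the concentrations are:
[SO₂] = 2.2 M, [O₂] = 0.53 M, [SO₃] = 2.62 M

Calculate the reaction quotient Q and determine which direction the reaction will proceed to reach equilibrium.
Q = 2.676, Q < K, reaction proceeds forward (toward products)

Q = ([SO₃]^2) / ([SO₂]^2 × [O₂])
  = ((2.62)^2) / ((2.2)^2·(0.53)) = 6.8644/2.5652 = 2.676
Since Q = 2.676 < Kc = 6.08, the reaction proceeds forward (toward products) to reach equilibrium.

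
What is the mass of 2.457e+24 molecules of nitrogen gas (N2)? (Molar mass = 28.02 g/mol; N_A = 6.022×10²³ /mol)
Moles = 2.457e+24 ÷ 6.022×10²³ = 4.08004 mol
Mass = 4.08004 mol × 28.02 g/mol = 114.3 g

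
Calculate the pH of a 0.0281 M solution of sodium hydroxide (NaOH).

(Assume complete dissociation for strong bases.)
pH = 12.45

[OH⁻] = 0.0281 M for strong base. pOH = -log[OH⁻] = 1.55, pH = 14 - pOH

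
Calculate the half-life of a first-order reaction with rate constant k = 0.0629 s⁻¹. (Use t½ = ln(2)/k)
11.02 s

t½ = ln(2)/k = 0.6931/0.0629 = 11.02 s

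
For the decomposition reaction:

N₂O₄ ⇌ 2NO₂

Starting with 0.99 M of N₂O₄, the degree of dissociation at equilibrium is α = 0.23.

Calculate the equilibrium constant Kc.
K_c = 0.2721

x = α·[A]₀ = 0.23 × 0.99 = 0.2277 M dissociated.
At eq: [N₂O₄] = 0.99 − 0.2277 = 0.7623 M; [NO₂] = 2x = 0.4554 M.
Kc = [NO₂]²/[N₂O₄] = (0.4554)²/0.7623 = 0.2721.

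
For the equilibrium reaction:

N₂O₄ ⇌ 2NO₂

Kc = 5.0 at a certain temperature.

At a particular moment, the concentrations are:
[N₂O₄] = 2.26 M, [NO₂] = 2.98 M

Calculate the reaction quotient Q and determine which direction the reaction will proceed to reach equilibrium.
Q = 3.929, Q < K, reaction proceeds forward (toward products)

Q = ([NO₂]^2) / ([N₂O₄])
  = ((2.98)^2) / ((2.26)) = 8.8804/2.26 = 3.929
Since Q = 3.929 < Kc = 5.0, the reaction proceeds forward (toward products) to reach equilibrium.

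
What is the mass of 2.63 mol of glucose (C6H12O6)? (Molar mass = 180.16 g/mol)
Mass = 2.63 mol × 180.16 g/mol = 473.8 g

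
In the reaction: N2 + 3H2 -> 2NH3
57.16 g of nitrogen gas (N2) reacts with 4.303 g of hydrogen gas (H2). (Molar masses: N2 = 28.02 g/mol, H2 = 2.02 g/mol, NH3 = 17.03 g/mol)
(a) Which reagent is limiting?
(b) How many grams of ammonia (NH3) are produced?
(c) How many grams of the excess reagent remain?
(a) H2, (b) 24.18 g, (c) 37.26 g

Moles of N2 = 57.16 g ÷ 28.02 g/mol = 2.03997 mol
Moles of H2 = 4.303 g ÷ 2.02 g/mol = 2.1302 mol
Moles ÷ coefficient: N2: 2.03997/1 = 2.04, H2: 2.1302/3 = 0.7101
(a) H2 has the smaller value, so H2 is the limiting reagent.
(b) Moles of NH3 = 2.1302 mol H2 × (2/3) = 1.42013 mol; mass = 1.42013 mol × 17.03 g/mol = 24.18 g
(c) N2 consumed = 2.1302 × (1/3) = 0.710066 mol; remaining = 2.03997 − 0.710066 = 1.32991 mol; mass = 1.32991 mol × 28.02 g/mol = 37.26 g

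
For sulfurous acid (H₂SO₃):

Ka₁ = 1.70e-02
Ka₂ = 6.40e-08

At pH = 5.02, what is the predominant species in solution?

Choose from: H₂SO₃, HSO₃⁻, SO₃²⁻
HSO₃⁻

pKa1 = 1.77, pKa2 = 7.19. Each pKa is the crossover between adjacent species; pH = 5.02 lies in the region where HSO₃⁻ predominates.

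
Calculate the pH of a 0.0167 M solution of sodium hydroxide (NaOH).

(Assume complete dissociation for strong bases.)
pH = 12.22

[OH⁻] = 0.0167 M for strong base. pOH = -log[OH⁻] = 1.78, pH = 14 - pOH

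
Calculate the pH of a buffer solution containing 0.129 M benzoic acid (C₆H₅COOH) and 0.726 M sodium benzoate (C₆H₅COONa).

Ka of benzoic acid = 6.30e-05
pH = 4.95

pKa = -log(6.30e-05) = 4.20. pH = pKa + log([A⁻]/[HA]) = 4.20 + log(0.726/0.129)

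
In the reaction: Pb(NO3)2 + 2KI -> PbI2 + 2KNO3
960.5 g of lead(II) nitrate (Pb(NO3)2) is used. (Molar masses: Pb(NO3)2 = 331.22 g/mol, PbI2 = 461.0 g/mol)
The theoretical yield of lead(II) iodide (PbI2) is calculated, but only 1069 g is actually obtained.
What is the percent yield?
Moles of Pb(NO3)2 = 960.5 g ÷ 331.22 g/mol = 2.89989 mol
Mole ratio: 1 mol PbI2 / 1 mol Pb(NO3)2
Moles of PbI2 = 2.89989 × (1/1) = 2.89989 mol
Theoretical yield = 2.89989 mol × 461.0 g/mol = 1336.8 g
Actual yield = 1069 g
Percent yield = (1069 / 1336.8) × 100% = 80.0%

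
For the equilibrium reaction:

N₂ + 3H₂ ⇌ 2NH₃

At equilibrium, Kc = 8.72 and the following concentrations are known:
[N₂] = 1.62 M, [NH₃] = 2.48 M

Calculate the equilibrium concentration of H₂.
[H₂] = 0.7579 M

Kc = ([NH₃]^2) / ([N₂] × [H₂]^3) = 8.72
[H₂]^3 = (product terms)/(Kc · other reactant terms) = 6.1504 / (8.72 · 1.62) = 0.43538
[H₂] = (0.43538)^(1/3) = 0.7579 M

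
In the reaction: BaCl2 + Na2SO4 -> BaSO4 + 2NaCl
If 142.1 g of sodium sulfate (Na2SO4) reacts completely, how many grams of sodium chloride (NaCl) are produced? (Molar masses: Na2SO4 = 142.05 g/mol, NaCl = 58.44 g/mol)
Moles of Na2SO4 = 142.1 g ÷ 142.05 g/mol = 1.00035 mol
Mole ratio: 2 mol NaCl / 1 mol Na2SO4
Moles of NaCl = 1.00035 × (2/1) = 2.0007 mol
Mass of NaCl = 2.0007 mol × 58.44 g/mol = 116.9 g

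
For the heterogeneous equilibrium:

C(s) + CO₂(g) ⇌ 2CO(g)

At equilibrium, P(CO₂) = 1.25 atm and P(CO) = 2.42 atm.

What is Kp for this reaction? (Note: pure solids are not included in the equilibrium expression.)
K_p = 4.685

Solid C is excluded.
Kp = P(CO)²/P(CO₂) = (2.42)²/1.25 = 5.856/1.25 = 4.685.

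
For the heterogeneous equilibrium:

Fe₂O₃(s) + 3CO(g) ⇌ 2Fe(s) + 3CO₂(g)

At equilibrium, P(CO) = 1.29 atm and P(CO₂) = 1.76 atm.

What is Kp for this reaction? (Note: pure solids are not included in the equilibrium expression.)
K_p = 2.540

Solids (Fe₂O₃, Fe) are excluded.
Kp = P(CO₂)³/P(CO)³ = (1.76)³/(1.29)³ = 5.452/2.147 = 2.540.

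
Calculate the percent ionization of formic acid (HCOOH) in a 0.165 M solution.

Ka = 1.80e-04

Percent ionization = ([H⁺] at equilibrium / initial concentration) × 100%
Percent ionization = 3.25%

Let x = [H⁺]. Ka = x²/(C - x) ⇒ x² + (1.80e-04)x - (1.80e-04)(0.165) = 0. x = 5.3605e-03. Percent = (5.3605e-03/0.165) × 100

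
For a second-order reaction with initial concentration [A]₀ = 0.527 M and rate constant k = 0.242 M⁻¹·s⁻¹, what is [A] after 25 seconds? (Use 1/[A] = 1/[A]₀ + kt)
0.1258 M

1/[A] = 1/[A]₀ + k·t = 1/0.527 + (0.242)·(25) = 1.8975 + 6.0500 = 7.9475
[A] = 1/7.9475 = 0.1258 M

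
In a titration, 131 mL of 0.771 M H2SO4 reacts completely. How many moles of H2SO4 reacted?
Moles = Molarity × Volume (L)
Moles = 0.771 M × 0.131 L = 0.101 mol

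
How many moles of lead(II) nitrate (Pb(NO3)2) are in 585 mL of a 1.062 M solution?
Moles = Molarity × Volume (L)
Moles = 1.062 M × 0.585 L = 0.6213 mol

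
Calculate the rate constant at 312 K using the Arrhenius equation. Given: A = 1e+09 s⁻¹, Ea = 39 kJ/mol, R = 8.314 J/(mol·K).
2.95e+02 s⁻¹

k = A·exp(-Ea/(R·T)) = 1e+09·exp(-39000/(8.314·312)) = 1e+09·exp(-15.0349) = 1e+09·2.9542e-07 = 2.95e+02 s⁻¹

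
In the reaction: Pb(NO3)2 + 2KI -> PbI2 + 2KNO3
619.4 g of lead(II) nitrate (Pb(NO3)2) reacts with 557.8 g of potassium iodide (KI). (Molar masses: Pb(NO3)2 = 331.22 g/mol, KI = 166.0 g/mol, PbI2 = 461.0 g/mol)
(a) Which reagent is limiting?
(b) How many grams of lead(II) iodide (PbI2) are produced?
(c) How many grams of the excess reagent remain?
(a) KI, (b) 774.5 g, (c) 62.91 g

Moles of Pb(NO3)2 = 619.4 g ÷ 331.22 g/mol = 1.87006 mol
Moles of KI = 557.8 g ÷ 166.0 g/mol = 3.36024 mol
Moles ÷ coefficient: Pb(NO3)2: 1.87006/1 = 1.87, KI: 3.36024/2 = 1.68
(a) KI has the smaller value, so KI is the limiting reagent.
(b) Moles of PbI2 = 3.36024 mol KI × (1/2) = 1.68012 mol; mass = 1.68012 mol × 461.0 g/mol = 774.5 g
(c) Pb(NO3)2 consumed = 3.36024 × (1/2) = 1.68012 mol; remaining = 1.87006 − 1.68012 = 0.189936 mol; mass = 0.189936 mol × 331.22 g/mol = 62.91 g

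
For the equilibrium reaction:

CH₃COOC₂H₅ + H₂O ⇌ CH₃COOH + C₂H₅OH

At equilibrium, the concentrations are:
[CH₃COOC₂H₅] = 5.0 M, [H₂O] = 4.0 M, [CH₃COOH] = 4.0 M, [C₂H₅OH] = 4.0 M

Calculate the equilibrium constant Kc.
K_c = 0.8000

Kc = ([CH₃COOH] × [C₂H₅OH]) / ([CH₃COOC₂H₅] × [H₂O])
   = ((4.0)·(4.0)) / ((5.0)·(4.0))
   = 16 / 20 = 0.8000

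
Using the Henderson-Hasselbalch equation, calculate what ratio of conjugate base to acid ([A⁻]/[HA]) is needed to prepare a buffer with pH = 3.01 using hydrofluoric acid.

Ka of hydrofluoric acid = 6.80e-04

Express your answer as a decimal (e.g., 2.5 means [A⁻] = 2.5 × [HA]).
[A⁻]/[HA] = 0.696

pKa = −log(6.80e-04) = 3.1675. pH = pKa + log([A⁻]/[HA]). 3.01 = 3.1675 + log(ratio). log(ratio) = 3.01 − 3.1675 = -0.1575. ratio = 10^(-0.1575) = 0.696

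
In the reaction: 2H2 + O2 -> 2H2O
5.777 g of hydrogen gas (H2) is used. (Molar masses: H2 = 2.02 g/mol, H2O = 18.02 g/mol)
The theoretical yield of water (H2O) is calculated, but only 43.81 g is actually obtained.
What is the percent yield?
Moles of H2 = 5.777 g ÷ 2.02 g/mol = 2.8599 mol
Mole ratio: 2 mol H2O / 2 mol H2
Moles of H2O = 2.8599 × (2/2) = 2.8599 mol
Theoretical yield = 2.8599 mol × 18.02 g/mol = 51.535 g
Actual yield = 43.81 g
Percent yield = (43.81 / 51.535) × 100% = 85.0%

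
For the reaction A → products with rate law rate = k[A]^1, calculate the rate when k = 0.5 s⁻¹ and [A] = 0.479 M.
0.2395 M/s

rate = k·[A]^1 = 0.5·(0.479)^1 = 0.5·0.479 = 0.2395 M/s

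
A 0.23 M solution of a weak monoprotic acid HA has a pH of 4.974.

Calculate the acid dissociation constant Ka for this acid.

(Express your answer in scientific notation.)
K_a = 4.90e-10

[H⁺] = 10^(−pH) = 10^(−4.974) = 1.062e-05 M. For HA ⇌ H⁺ + A⁻, Ka = x²/(C − x) = (1.062e-05)²/(0.23 − 1.062e-05) = 4.90e-10.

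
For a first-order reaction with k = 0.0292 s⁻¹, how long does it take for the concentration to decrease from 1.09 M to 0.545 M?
23.74 s

From ln[A] = ln[A]₀ - k·t: t = ln([A]₀/[A])/k = ln(1.09/0.545)/0.0292 = ln(2.0000)/0.0292 = 0.6931/0.0292 = 23.74 s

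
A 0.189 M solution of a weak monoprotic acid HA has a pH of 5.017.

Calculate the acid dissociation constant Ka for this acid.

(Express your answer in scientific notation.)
K_a = 4.89e-10

[H⁺] = 10^(−pH) = 10^(−5.017) = 9.616e-06 M. For HA ⇌ H⁺ + A⁻, Ka = x²/(C − x) = (9.616e-06)²/(0.189 − 9.616e-06) = 4.89e-10.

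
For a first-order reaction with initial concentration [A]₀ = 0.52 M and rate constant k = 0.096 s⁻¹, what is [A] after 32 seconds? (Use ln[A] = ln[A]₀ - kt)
0.0241 M

ln[A] = ln[A]₀ - k·t = ln(0.52) - (0.096)·(32) = -0.6539 - 3.0720 = -3.7259
[A] = e^(-3.7259) = 0.0241 M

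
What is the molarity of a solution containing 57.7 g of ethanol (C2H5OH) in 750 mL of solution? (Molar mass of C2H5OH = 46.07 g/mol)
Moles of C2H5OH = 57.7 g ÷ 46.07 g/mol = 1.25244 mol
Volume = 750 mL = 0.75 L
Molarity = 1.25244 mol ÷ 0.75 L = 1.67 M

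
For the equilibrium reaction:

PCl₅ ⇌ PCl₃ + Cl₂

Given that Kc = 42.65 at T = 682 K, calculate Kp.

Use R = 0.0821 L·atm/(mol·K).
K_p = 2.39e+03

Δn = (moles gaseous products) − (moles gaseous reactants) = 1
T = 682 K; RT = 0.0821 × 682 = 55.9922
Kp = Kc·(RT)^Δn = 42.65 × (55.9922)^1 = 42.65 × 55.9922 = 2.39e+03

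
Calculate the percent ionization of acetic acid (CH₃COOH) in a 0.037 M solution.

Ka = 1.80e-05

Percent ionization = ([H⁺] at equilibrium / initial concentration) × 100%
Percent ionization = 2.18%

Let x = [H⁺]. Ka = x²/(C - x) ⇒ x² + (1.80e-05)x - (1.80e-05)(0.037) = 0. x = 8.0714e-04. Percent = (8.0714e-04/0.037) × 100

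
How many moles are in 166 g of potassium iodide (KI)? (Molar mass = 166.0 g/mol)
Moles = 166 g ÷ 166.0 g/mol = 1 mol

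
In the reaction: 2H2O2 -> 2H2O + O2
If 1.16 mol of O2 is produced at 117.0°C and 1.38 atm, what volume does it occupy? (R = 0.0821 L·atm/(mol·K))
T = 117.0°C + 273.15 = 390.15 K
V = nRT/P = (1.16 × 0.0821 × 390.15) / 1.38
V = 26.92 L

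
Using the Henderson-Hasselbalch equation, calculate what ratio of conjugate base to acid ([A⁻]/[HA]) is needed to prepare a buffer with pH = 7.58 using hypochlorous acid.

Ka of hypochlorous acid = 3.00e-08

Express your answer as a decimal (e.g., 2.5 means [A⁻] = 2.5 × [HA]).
[A⁻]/[HA] = 1.141

pKa = −log(3.00e-08) = 7.5229. pH = pKa + log([A⁻]/[HA]). 7.58 = 7.5229 + log(ratio). log(ratio) = 7.58 − 7.5229 = 0.0571. ratio = 10^(0.0571) = 1.141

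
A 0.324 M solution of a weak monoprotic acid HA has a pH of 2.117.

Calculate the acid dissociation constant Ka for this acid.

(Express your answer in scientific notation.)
K_a = 1.84e-04

[H⁺] = 10^(−pH) = 10^(−2.117) = 7.638e-03 M. For HA ⇌ H⁺ + A⁻, Ka = x²/(C − x) = (7.638e-03)²/(0.324 − 7.638e-03) = 1.84e-04.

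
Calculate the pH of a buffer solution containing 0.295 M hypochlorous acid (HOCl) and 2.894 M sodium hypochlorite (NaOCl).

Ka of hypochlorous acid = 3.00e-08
pH = 8.51

pKa = -log(3.00e-08) = 7.52. pH = pKa + log([A⁻]/[HA]) = 7.52 + log(2.894/0.295)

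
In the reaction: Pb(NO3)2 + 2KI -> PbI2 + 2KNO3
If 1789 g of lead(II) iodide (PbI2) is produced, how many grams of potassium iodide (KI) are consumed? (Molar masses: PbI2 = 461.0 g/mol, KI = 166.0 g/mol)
Moles of PbI2 = 1789 g ÷ 461.0 g/mol = 3.88069 mol
Mole ratio: 2 mol KI / 1 mol PbI2
Moles of KI = 3.88069 × (2/1) = 7.76139 mol
Mass of KI = 7.76139 mol × 166.0 g/mol = 1288 g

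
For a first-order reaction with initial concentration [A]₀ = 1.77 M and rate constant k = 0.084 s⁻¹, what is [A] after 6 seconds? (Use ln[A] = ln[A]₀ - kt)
1.0693 M

ln[A] = ln[A]₀ - k·t = ln(1.77) - (0.084)·(6) = 0.5710 - 0.5040 = 0.0670
[A] = e^(0.0670) = 1.0693 M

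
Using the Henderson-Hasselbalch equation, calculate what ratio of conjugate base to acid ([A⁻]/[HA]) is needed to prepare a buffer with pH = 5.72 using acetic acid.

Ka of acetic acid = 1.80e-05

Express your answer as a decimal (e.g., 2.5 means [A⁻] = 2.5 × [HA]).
[A⁻]/[HA] = 9.447

pKa = −log(1.80e-05) = 4.7447. pH = pKa + log([A⁻]/[HA]). 5.72 = 4.7447 + log(ratio). log(ratio) = 5.72 − 4.7447 = 0.9753. ratio = 10^(0.9753) = 9.447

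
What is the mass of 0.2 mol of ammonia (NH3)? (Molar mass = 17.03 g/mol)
Mass = 0.2 mol × 17.03 g/mol = 3.406 g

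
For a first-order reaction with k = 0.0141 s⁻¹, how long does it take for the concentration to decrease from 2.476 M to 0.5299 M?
109.34 s

From ln[A] = ln[A]₀ - k·t: t = ln([A]₀/[A])/k = ln(2.476/0.5299)/0.0141 = ln(4.6726)/0.0141 = 1.5417/0.0141 = 109.34 s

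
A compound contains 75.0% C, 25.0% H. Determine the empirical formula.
Moles of C = 75.0 g / 12.01 g/mol = 6.245 mol
Moles of H = 25.0 g / 1.008 g/mol = 24.802 mol

Smallest moles = 6.245
Divide all by smallest:
C: 6.245 / 6.245 = 1.00
H: 24.802 / 6.245 = 3.97

Empirical formula: CH4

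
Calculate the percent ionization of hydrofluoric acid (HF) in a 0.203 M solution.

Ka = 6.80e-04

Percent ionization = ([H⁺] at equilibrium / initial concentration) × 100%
Percent ionization = 5.62%

Let x = [H⁺]. Ka = x²/(C - x) ⇒ x² + (6.80e-04)x - (6.80e-04)(0.203) = 0. x = 1.1414e-02. Percent = (1.1414e-02/0.203) × 100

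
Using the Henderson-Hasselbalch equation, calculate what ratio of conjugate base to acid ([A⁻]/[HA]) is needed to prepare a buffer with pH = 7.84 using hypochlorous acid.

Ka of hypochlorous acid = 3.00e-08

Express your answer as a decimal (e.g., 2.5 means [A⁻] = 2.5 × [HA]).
[A⁻]/[HA] = 2.075

pKa = −log(3.00e-08) = 7.5229. pH = pKa + log([A⁻]/[HA]). 7.84 = 7.5229 + log(ratio). log(ratio) = 7.84 − 7.5229 = 0.3171. ratio = 10^(0.3171) = 2.075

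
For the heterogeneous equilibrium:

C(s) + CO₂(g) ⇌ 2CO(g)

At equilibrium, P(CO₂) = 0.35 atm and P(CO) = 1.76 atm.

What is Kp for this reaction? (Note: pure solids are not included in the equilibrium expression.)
K_p = 8.850

Solid C is excluded.
Kp = P(CO)²/P(CO₂) = (1.76)²/0.35 = 3.098/0.35 = 8.850.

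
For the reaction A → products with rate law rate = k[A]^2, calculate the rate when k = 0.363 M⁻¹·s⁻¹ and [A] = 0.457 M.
0.07581 M/s

rate = k·[A]^2 = 0.363·(0.457)^2 = 0.363·0.208849 = 0.07581 M/s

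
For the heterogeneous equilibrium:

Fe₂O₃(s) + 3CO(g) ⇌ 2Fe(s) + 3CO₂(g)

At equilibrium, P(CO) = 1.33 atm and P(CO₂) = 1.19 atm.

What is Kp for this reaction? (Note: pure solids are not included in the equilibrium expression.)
K_p = 0.716

Solids (Fe₂O₃, Fe) are excluded.
Kp = P(CO₂)³/P(CO)³ = (1.19)³/(1.33)³ = 1.685/2.353 = 0.716.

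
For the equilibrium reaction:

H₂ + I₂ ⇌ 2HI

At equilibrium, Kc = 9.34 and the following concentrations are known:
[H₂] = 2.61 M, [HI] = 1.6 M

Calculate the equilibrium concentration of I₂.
[I₂] = 0.1050 M

Kc = ([HI]^2) / ([H₂] × [I₂]) = 9.34
[I₂]^1 = (product terms)/(Kc · other reactant terms) = 2.56 / (9.34 · 2.61) = 0.10502
[I₂] = 0.1050 M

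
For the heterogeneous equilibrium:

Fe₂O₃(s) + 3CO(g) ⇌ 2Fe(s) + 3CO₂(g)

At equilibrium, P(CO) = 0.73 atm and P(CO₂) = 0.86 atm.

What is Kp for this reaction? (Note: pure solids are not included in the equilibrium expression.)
K_p = 1.635

Solids (Fe₂O₃, Fe) are excluded.
Kp = P(CO₂)³/P(CO)³ = (0.86)³/(0.73)³ = 0.6361/0.389 = 1.635.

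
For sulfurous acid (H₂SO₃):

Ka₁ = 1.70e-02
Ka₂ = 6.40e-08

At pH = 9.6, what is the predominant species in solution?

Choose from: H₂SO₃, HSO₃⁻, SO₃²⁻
SO₃²⁻

pKa1 = 1.77, pKa2 = 7.19. Each pKa is the crossover between adjacent species; pH = 9.6 lies in the region where SO₃²⁻ predominates.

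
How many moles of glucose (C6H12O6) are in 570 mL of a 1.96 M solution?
Moles = Molarity × Volume (L)
Moles = 1.96 M × 0.57 L = 1.117 mol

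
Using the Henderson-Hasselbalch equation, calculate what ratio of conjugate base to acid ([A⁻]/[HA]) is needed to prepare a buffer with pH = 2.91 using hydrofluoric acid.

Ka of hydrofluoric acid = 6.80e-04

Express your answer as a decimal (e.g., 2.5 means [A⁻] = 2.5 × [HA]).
[A⁻]/[HA] = 0.553

pKa = −log(6.80e-04) = 3.1675. pH = pKa + log([A⁻]/[HA]). 2.91 = 3.1675 + log(ratio). log(ratio) = 2.91 − 3.1675 = -0.2575. ratio = 10^(-0.2575) = 0.553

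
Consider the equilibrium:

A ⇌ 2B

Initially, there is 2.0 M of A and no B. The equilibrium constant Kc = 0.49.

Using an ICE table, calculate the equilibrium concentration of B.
[B] = 0.875 M

ICE: [A] = 2.0 − x, [B] = 2x.
Kc = (2x)²/(2.0 − x) = 0.49 ⇒ 4x² + 0.49x − 0.98 = 0.
x = (−0.49 + √(0.49² + 4·4·0.98))/(2·4) = (−0.49 + √15.92)/8 = 0.4375.
[B] = 2x = 0.875 M.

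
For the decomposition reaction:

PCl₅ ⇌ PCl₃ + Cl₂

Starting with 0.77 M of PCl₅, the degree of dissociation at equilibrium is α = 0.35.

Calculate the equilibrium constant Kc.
K_c = 0.1451

x = α·[A]₀ = 0.35 × 0.77 = 0.2695 M dissociated.
At eq: [PCl₅] = 0.77 − 0.2695 = 0.5005 M; [PCl₃] = [Cl₂] = x = 0.2695 M.
Kc = [PCl₃][Cl₂]/[PCl₅] = (0.2695)²/0.5005 = 0.1451.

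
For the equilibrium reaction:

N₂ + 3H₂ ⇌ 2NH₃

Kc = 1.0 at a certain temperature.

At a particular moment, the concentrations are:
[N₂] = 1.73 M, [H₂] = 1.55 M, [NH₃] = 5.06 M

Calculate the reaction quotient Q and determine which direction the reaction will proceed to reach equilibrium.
Q = 3.974, Q > K, reaction proceeds reverse (toward reactants)

Q = ([NH₃]^2) / ([N₂] × [H₂]^3)
  = ((5.06)^2) / ((1.73)·(1.55)^3) = 25.604/6.4423 = 3.974
Since Q = 3.974 > Kc = 1.0, the reaction proceeds reverse (toward reactants) to reach equilibrium.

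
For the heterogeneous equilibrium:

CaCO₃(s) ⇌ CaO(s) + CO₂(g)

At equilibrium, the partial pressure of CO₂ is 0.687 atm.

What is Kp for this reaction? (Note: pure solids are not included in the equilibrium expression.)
K_p = 0.687

Solids (CaCO₃, CaO) have activity 1 and are excluded.
Kp = P(CO₂) = 0.687.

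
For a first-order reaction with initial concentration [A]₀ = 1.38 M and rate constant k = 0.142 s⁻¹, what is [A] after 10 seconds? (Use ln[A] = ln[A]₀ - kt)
0.3336 M

ln[A] = ln[A]₀ - k·t = ln(1.38) - (0.142)·(10) = 0.3221 - 1.4200 = -1.0979
[A] = e^(-1.0979) = 0.3336 M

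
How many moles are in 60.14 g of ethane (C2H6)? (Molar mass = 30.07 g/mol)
Moles = 60.14 g ÷ 30.07 g/mol = 2 mol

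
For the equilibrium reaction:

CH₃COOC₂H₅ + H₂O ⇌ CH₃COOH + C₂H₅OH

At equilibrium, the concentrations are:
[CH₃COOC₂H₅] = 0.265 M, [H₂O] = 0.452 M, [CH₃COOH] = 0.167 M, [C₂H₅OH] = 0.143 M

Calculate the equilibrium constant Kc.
K_c = 0.1994

Kc = ([CH₃COOH] × [C₂H₅OH]) / ([CH₃COOC₂H₅] × [H₂O])
   = ((0.167)·(0.143)) / ((0.265)·(0.452))
   = 0.023881 / 0.11978 = 0.1994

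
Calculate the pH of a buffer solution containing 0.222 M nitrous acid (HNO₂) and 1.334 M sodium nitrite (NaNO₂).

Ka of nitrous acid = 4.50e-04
pH = 4.13

pKa = -log(4.50e-04) = 3.35. pH = pKa + log([A⁻]/[HA]) = 3.35 + log(1.334/0.222)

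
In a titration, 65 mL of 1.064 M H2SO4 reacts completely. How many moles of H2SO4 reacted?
Moles = Molarity × Volume (L)
Moles = 1.064 M × 0.065 L = 0.06916 mol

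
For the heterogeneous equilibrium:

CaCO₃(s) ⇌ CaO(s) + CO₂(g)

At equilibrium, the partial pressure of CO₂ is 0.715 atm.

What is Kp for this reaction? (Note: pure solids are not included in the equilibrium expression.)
K_p = 0.715

Solids (CaCO₃, CaO) have activity 1 and are excluded.
Kp = P(CO₂) = 0.715.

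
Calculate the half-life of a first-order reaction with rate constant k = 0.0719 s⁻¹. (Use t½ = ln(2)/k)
9.64 s

t½ = ln(2)/k = 0.6931/0.0719 = 9.64 s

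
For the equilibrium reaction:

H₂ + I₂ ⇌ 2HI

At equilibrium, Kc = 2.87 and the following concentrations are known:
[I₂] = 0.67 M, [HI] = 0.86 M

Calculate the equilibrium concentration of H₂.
[H₂] = 0.3846 M

Kc = ([HI]^2) / ([H₂] × [I₂]) = 2.87
[H₂]^1 = (product terms)/(Kc · other reactant terms) = 0.7396 / (2.87 · 0.67) = 0.38463
[H₂] = 0.3846 M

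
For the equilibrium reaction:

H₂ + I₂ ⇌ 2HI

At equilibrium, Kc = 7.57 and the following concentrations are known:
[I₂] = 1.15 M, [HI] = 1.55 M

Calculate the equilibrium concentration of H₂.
[H₂] = 0.2760 M

Kc = ([HI]^2) / ([H₂] × [I₂]) = 7.57
[H₂]^1 = (product terms)/(Kc · other reactant terms) = 2.4025 / (7.57 · 1.15) = 0.27597
[H₂] = 0.2760 M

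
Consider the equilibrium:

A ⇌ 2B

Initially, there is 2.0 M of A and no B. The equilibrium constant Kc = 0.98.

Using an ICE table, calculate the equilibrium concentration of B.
[B] = 1.176 M

ICE: [A] = 2.0 − x, [B] = 2x.
Kc = (2x)²/(2.0 − x) = 0.98 ⇒ 4x² + 0.98x − 1.96 = 0.
x = (−0.98 + √(0.98² + 4·4·1.96))/(2·4) = (−0.98 + √32.32)/8 = 0.58814.
[B] = 2x = 1.176 M.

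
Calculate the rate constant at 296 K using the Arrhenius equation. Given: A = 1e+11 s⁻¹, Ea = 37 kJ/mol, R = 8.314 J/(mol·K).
2.95e+04 s⁻¹

k = A·exp(-Ea/(R·T)) = 1e+11·exp(-37000/(8.314·296)) = 1e+11·exp(-15.0349) = 1e+11·2.9542e-07 = 2.95e+04 s⁻¹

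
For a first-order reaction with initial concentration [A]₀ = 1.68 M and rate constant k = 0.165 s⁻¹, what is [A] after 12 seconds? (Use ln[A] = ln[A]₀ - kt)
0.2320 M

ln[A] = ln[A]₀ - k·t = ln(1.68) - (0.165)·(12) = 0.5188 - 1.9800 = -1.4612
[A] = e^(-1.4612) = 0.2320 M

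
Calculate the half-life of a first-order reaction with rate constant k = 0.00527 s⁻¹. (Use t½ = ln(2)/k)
131.53 s

t½ = ln(2)/k = 0.6931/0.00527 = 131.53 s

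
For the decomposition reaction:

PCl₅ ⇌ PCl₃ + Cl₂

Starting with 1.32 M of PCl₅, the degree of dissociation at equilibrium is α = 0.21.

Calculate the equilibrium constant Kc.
K_c = 0.0737

x = α·[A]₀ = 0.21 × 1.32 = 0.2772 M dissociated.
At eq: [PCl₅] = 1.32 − 0.2772 = 1.043 M; [PCl₃] = [Cl₂] = x = 0.2772 M.
Kc = [PCl₃][Cl₂]/[PCl₅] = (0.2772)²/1.043 = 0.07369.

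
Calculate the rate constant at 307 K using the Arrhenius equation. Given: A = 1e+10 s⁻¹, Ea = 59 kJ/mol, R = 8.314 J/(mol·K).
9.14e-01 s⁻¹

k = A·exp(-Ea/(R·T)) = 1e+10·exp(-59000/(8.314·307)) = 1e+10·exp(-23.1155) = 1e+10·9.1424e-11 = 9.14e-01 s⁻¹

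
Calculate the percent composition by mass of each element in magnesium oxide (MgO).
Mg: 60.31%, O: 39.69%

Molar mass of MgO = 40.31 g/mol
% Mg = (1 × 24.31) / 40.31 × 100% = 24.31 / 40.31 × 100% = 60.31%
% O = (1 × 16.0) / 40.31 × 100% = 16 / 40.31 × 100% = 39.69%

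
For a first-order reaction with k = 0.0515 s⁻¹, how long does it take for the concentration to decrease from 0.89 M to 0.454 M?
13.07 s

From ln[A] = ln[A]₀ - k·t: t = ln([A]₀/[A])/k = ln(0.89/0.454)/0.0515 = ln(1.9604)/0.0515 = 0.6731/0.0515 = 13.07 s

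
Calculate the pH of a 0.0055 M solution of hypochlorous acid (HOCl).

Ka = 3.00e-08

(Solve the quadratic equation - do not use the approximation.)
pH = 4.89

x² + Ka×x - Ka×C = 0. Using quadratic formula: [H⁺] = 1.2830e-05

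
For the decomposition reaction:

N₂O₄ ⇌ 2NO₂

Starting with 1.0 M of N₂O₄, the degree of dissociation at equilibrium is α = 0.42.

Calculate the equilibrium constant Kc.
K_c = 1.2166

x = α·[A]₀ = 0.42 × 1.0 = 0.42 M dissociated.
At eq: [N₂O₄] = 1.0 − 0.42 = 0.58 M; [NO₂] = 2x = 0.84 M.
Kc = [NO₂]²/[N₂O₄] = (0.84)²/0.58 = 1.217.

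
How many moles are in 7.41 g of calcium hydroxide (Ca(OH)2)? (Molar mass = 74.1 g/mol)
Moles = 7.41 g ÷ 74.1 g/mol = 0.1 mol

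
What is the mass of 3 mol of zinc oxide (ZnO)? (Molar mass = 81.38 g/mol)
Mass = 3 mol × 81.38 g/mol = 244.1 g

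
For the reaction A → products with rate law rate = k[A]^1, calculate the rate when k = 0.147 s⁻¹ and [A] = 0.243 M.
0.03572 M/s

rate = k·[A]^1 = 0.147·(0.243)^1 = 0.147·0.243 = 0.03572 M/s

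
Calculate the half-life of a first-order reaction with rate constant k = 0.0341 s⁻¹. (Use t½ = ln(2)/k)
20.33 s

t½ = ln(2)/k = 0.6931/0.0341 = 20.33 s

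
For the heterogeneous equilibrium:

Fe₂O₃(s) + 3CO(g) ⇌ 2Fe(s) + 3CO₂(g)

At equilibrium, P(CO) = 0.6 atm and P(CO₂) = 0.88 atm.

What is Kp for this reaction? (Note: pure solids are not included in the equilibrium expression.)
K_p = 3.155

Solids (Fe₂O₃, Fe) are excluded.
Kp = P(CO₂)³/P(CO)³ = (0.88)³/(0.6)³ = 0.6815/0.216 = 3.155.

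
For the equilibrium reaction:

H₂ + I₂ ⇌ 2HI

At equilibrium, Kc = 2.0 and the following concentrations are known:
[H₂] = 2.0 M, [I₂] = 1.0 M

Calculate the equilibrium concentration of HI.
[HI] = 2.0000 M

Kc = ([HI]^2) / ([H₂] × [I₂]) = 2.0
[HI]^2 = Kc · (reactant terms)/(other product terms) = 2.0 · 2 / 1 = 4
[HI] = (4)^(1/2) = 2.0000 M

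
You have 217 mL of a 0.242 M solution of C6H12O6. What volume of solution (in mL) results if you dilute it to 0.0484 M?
Using M₁V₁ = M₂V₂:
0.242 × 217 = 0.0484 × V₂
V₂ = (0.242 × 217) / 0.0484 = 1085 mL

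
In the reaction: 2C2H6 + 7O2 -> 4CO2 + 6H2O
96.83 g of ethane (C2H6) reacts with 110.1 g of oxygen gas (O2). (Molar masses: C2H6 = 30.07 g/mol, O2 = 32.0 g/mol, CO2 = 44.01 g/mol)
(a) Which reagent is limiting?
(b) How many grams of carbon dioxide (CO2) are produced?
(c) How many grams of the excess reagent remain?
(a) O2, (b) 86.53 g, (c) 67.27 g

Moles of C2H6 = 96.83 g ÷ 30.07 g/mol = 3.22015 mol
Moles of O2 = 110.1 g ÷ 32.0 g/mol = 3.44062 mol
Moles ÷ coefficient: C2H6: 3.22015/2 = 1.61, O2: 3.44062/7 = 0.4915
(a) O2 has the smaller value, so O2 is the limiting reagent.
(b) Moles of CO2 = 3.44062 mol O2 × (4/7) = 1.96607 mol; mass = 1.96607 mol × 44.01 g/mol = 86.53 g
(c) C2H6 consumed = 3.44062 × (2/7) = 0.983036 mol; remaining = 3.22015 − 0.983036 = 2.23712 mol; mass = 2.23712 mol × 30.07 g/mol = 67.27 g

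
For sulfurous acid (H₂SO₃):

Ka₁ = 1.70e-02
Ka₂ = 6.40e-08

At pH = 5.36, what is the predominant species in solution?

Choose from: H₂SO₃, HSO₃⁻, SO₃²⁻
HSO₃⁻

pKa1 = 1.77, pKa2 = 7.19. Each pKa is the crossover between adjacent species; pH = 5.36 lies in the region where HSO₃⁻ predominates.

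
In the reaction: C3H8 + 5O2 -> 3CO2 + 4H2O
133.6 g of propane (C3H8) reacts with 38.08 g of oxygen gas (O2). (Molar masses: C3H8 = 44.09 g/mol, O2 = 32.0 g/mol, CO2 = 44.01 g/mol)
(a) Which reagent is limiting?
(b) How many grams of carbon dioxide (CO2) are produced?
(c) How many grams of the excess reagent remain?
(a) O2, (b) 31.42 g, (c) 123.1 g

Moles of C3H8 = 133.6 g ÷ 44.09 g/mol = 3.03017 mol
Moles of O2 = 38.08 g ÷ 32.0 g/mol = 1.19 mol
Moles ÷ coefficient: C3H8: 3.03017/1 = 3.03, O2: 1.19/5 = 0.238
(a) O2 has the smaller value, so O2 is the limiting reagent.
(b) Moles of CO2 = 1.19 mol O2 × (3/5) = 0.714 mol; mass = 0.714 mol × 44.01 g/mol = 31.42 g
(c) C3H8 consumed = 1.19 × (1/5) = 0.238 mol; remaining = 3.03017 − 0.238 = 2.79217 mol; mass = 2.79217 mol × 44.09 g/mol = 123.1 g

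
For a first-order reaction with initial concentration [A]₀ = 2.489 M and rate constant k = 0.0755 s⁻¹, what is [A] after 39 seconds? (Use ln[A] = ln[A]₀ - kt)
0.1310 M

ln[A] = ln[A]₀ - k·t = ln(2.489) - (0.0755)·(39) = 0.9119 - 2.9445 = -2.0326
[A] = e^(-2.0326) = 0.1310 M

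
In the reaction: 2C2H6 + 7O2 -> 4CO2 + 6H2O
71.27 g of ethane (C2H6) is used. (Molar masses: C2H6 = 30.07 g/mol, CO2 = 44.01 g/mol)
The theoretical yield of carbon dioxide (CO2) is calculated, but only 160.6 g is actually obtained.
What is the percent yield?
Moles of C2H6 = 71.27 g ÷ 30.07 g/mol = 2.37014 mol
Mole ratio: 4 mol CO2 / 2 mol C2H6
Moles of CO2 = 2.37014 × (4/2) = 4.74027 mol
Theoretical yield = 4.74027 mol × 44.01 g/mol = 208.62 g
Actual yield = 160.6 g
Percent yield = (160.6 / 208.62) × 100% = 77.0%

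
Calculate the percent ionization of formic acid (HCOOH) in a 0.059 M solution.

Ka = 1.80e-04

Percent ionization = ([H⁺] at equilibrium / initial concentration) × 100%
Percent ionization = 5.37%

Let x = [H⁺]. Ka = x²/(C - x) ⇒ x² + (1.80e-04)x - (1.80e-04)(0.059) = 0. x = 3.1701e-03. Percent = (3.1701e-03/0.059) × 100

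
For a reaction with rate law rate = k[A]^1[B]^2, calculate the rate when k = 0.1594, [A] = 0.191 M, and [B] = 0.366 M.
0.004078 M/s

rate = k·[A]^1·[B]^2 = 0.1594·(0.191)^1·(0.366)^2 = 0.1594·0.191·0.133956 = 0.004078 M/s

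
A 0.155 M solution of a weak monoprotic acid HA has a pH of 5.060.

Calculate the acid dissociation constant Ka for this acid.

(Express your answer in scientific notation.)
K_a = 4.89e-10

[H⁺] = 10^(−pH) = 10^(−5.060) = 8.710e-06 M. For HA ⇌ H⁺ + A⁻, Ka = x²/(C − x) = (8.710e-06)²/(0.155 − 8.710e-06) = 4.89e-10.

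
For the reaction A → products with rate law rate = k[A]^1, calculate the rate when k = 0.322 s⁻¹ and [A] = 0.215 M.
0.06923 M/s

rate = k·[A]^1 = 0.322·(0.215)^1 = 0.322·0.215 = 0.06923 M/s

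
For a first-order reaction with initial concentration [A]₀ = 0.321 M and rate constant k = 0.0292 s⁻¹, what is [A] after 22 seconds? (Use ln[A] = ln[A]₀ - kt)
0.1689 M

ln[A] = ln[A]₀ - k·t = ln(0.321) - (0.0292)·(22) = -1.1363 - 0.6424 = -1.7787
[A] = e^(-1.7787) = 0.1689 M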